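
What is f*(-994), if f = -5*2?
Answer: 9940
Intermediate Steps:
f = -10
f*(-994) = -10*(-994) = 9940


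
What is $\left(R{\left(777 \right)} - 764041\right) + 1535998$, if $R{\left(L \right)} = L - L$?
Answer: $771957$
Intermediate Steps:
$R{\left(L \right)} = 0$
$\left(R{\left(777 \right)} - 764041\right) + 1535998 = \left(0 - 764041\right) + 1535998 = -764041 + 1535998 = 771957$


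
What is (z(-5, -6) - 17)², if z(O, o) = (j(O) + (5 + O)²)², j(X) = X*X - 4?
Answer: 179776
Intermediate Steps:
j(X) = -4 + X² (j(X) = X² - 4 = -4 + X²)
z(O, o) = (-4 + O² + (5 + O)²)² (z(O, o) = ((-4 + O²) + (5 + O)²)² = (-4 + O² + (5 + O)²)²)
(z(-5, -6) - 17)² = ((-4 + (-5)² + (5 - 5)²)² - 17)² = ((-4 + 25 + 0²)² - 17)² = ((-4 + 25 + 0)² - 17)² = (21² - 17)² = (441 - 17)² = 424² = 179776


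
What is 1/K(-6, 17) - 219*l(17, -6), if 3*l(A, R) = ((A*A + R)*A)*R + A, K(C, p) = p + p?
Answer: 71603219/34 ≈ 2.1060e+6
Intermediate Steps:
K(C, p) = 2*p
l(A, R) = A/3 + A*R*(R + A²)/3 (l(A, R) = (((A*A + R)*A)*R + A)/3 = (((A² + R)*A)*R + A)/3 = (((R + A²)*A)*R + A)/3 = ((A*(R + A²))*R + A)/3 = (A*R*(R + A²) + A)/3 = (A + A*R*(R + A²))/3 = A/3 + A*R*(R + A²)/3)
1/K(-6, 17) - 219*l(17, -6) = 1/(2*17) - 73*17*(1 + (-6)² - 6*17²) = 1/34 - 73*17*(1 + 36 - 6*289) = 1/34 - 73*17*(1 + 36 - 1734) = 1/34 - 73*17*(-1697) = 1/34 - 219*(-28849/3) = 1/34 + 2105977 = 71603219/34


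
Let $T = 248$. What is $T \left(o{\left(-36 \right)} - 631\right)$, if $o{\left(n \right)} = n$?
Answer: $-165416$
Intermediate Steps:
$T \left(o{\left(-36 \right)} - 631\right) = 248 \left(-36 - 631\right) = 248 \left(-667\right) = -165416$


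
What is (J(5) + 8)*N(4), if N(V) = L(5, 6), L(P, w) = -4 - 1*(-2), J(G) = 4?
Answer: -24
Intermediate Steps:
L(P, w) = -2 (L(P, w) = -4 + 2 = -2)
N(V) = -2
(J(5) + 8)*N(4) = (4 + 8)*(-2) = 12*(-2) = -24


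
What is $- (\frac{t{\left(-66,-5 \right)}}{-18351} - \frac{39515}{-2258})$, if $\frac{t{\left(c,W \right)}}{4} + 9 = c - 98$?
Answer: $- \frac{643669}{36702} \approx -17.538$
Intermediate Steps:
$t{\left(c,W \right)} = -428 + 4 c$ ($t{\left(c,W \right)} = -36 + 4 \left(c - 98\right) = -36 + 4 \left(-98 + c\right) = -36 + \left(-392 + 4 c\right) = -428 + 4 c$)
$- (\frac{t{\left(-66,-5 \right)}}{-18351} - \frac{39515}{-2258}) = - (\frac{-428 + 4 \left(-66\right)}{-18351} - \frac{39515}{-2258}) = - (\left(-428 - 264\right) \left(- \frac{1}{18351}\right) - - \frac{35}{2}) = - (\left(-692\right) \left(- \frac{1}{18351}\right) + \frac{35}{2}) = - (\frac{692}{18351} + \frac{35}{2}) = \left(-1\right) \frac{643669}{36702} = - \frac{643669}{36702}$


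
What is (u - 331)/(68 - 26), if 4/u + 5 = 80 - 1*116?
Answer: -4525/574 ≈ -7.8833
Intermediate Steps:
u = -4/41 (u = 4/(-5 + (80 - 1*116)) = 4/(-5 + (80 - 116)) = 4/(-5 - 36) = 4/(-41) = 4*(-1/41) = -4/41 ≈ -0.097561)
(u - 331)/(68 - 26) = (-4/41 - 331)/(68 - 26) = -13575/41/42 = -13575/41*1/42 = -4525/574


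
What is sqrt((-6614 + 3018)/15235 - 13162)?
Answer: I*sqrt(3055023756510)/15235 ≈ 114.73*I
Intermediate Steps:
sqrt((-6614 + 3018)/15235 - 13162) = sqrt(-3596*1/15235 - 13162) = sqrt(-3596/15235 - 13162) = sqrt(-200526666/15235) = I*sqrt(3055023756510)/15235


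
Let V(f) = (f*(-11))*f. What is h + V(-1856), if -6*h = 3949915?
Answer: -231302491/6 ≈ -3.8550e+7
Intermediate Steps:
h = -3949915/6 (h = -⅙*3949915 = -3949915/6 ≈ -6.5832e+5)
V(f) = -11*f² (V(f) = (-11*f)*f = -11*f²)
h + V(-1856) = -3949915/6 - 11*(-1856)² = -3949915/6 - 11*3444736 = -3949915/6 - 37892096 = -231302491/6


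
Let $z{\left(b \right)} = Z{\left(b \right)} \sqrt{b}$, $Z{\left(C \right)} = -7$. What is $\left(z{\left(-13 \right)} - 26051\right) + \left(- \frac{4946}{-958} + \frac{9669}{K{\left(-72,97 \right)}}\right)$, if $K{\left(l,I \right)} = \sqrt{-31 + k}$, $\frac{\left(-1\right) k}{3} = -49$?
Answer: $- \frac{12475956}{479} + \frac{9669 \sqrt{29}}{58} - 7 i \sqrt{13} \approx -25148.0 - 25.239 i$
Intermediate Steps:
$k = 147$ ($k = \left(-3\right) \left(-49\right) = 147$)
$K{\left(l,I \right)} = 2 \sqrt{29}$ ($K{\left(l,I \right)} = \sqrt{-31 + 147} = \sqrt{116} = 2 \sqrt{29}$)
$z{\left(b \right)} = - 7 \sqrt{b}$
$\left(z{\left(-13 \right)} - 26051\right) + \left(- \frac{4946}{-958} + \frac{9669}{K{\left(-72,97 \right)}}\right) = \left(- 7 \sqrt{-13} - 26051\right) - \left(- \frac{2473}{479} - 9669 \frac{\sqrt{29}}{58}\right) = \left(- 7 i \sqrt{13} - 26051\right) - \left(- \frac{2473}{479} - 9669 \frac{\sqrt{29}}{58}\right) = \left(- 7 i \sqrt{13} - 26051\right) + \left(\frac{2473}{479} + \frac{9669 \sqrt{29}}{58}\right) = \left(-26051 - 7 i \sqrt{13}\right) + \left(\frac{2473}{479} + \frac{9669 \sqrt{29}}{58}\right) = - \frac{12475956}{479} + \frac{9669 \sqrt{29}}{58} - 7 i \sqrt{13}$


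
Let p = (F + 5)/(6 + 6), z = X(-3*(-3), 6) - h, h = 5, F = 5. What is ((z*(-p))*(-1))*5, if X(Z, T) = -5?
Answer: -125/3 ≈ -41.667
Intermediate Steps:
z = -10 (z = -5 - 1*5 = -5 - 5 = -10)
p = ⅚ (p = (5 + 5)/(6 + 6) = 10/12 = 10*(1/12) = ⅚ ≈ 0.83333)
((z*(-p))*(-1))*5 = (-(-10)*5/6*(-1))*5 = (-10*(-⅚)*(-1))*5 = ((25/3)*(-1))*5 = -25/3*5 = -125/3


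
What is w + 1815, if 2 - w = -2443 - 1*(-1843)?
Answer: 2417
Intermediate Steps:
w = 602 (w = 2 - (-2443 - 1*(-1843)) = 2 - (-2443 + 1843) = 2 - 1*(-600) = 2 + 600 = 602)
w + 1815 = 602 + 1815 = 2417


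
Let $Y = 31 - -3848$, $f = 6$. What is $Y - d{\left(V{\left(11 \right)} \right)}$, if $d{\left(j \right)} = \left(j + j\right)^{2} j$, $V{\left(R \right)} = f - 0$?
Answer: $3015$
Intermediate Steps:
$Y = 3879$ ($Y = 31 + 3848 = 3879$)
$V{\left(R \right)} = 6$ ($V{\left(R \right)} = 6 - 0 = 6 + 0 = 6$)
$d{\left(j \right)} = 4 j^{3}$ ($d{\left(j \right)} = \left(2 j\right)^{2} j = 4 j^{2} j = 4 j^{3}$)
$Y - d{\left(V{\left(11 \right)} \right)} = 3879 - 4 \cdot 6^{3} = 3879 - 4 \cdot 216 = 3879 - 864 = 3015$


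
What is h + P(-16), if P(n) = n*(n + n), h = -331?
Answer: 181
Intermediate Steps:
P(n) = 2*n**2 (P(n) = n*(2*n) = 2*n**2)
h + P(-16) = -331 + 2*(-16)**2 = -331 + 2*256 = -331 + 512 = 181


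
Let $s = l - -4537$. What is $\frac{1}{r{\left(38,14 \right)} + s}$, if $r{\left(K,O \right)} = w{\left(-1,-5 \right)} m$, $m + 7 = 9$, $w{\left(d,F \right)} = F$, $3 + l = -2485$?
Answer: $\frac{1}{2039} \approx 0.00049044$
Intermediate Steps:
$l = -2488$ ($l = -3 - 2485 = -2488$)
$m = 2$ ($m = -7 + 9 = 2$)
$r{\left(K,O \right)} = -10$ ($r{\left(K,O \right)} = \left(-5\right) 2 = -10$)
$s = 2049$ ($s = -2488 - -4537 = -2488 + 4537 = 2049$)
$\frac{1}{r{\left(38,14 \right)} + s} = \frac{1}{-10 + 2049} = \frac{1}{2039}$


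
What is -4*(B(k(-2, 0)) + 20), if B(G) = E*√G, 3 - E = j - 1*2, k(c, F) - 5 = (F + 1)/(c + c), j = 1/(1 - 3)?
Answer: -80 - 11*√19 ≈ -127.95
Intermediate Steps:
j = -½ (j = 1/(-2) = -½ ≈ -0.50000)
k(c, F) = 5 + (1 + F)/(2*c) (k(c, F) = 5 + (F + 1)/(c + c) = 5 + (1 + F)/((2*c)) = 5 + (1 + F)*(1/(2*c)) = 5 + (1 + F)/(2*c))
E = 11/2 (E = 3 - (-½ - 1*2) = 3 - (-½ - 2) = 3 - 1*(-5/2) = 3 + 5/2 = 11/2 ≈ 5.5000)
B(G) = 11*√G/2
-4*(B(k(-2, 0)) + 20) = -4*(11*√((½)*(1 + 0 + 10*(-2))/(-2))/2 + 20) = -4*(11*√((½)*(-½)*(1 + 0 - 20))/2 + 20) = -4*(11*√((½)*(-½)*(-19))/2 + 20) = -4*(11*√(19/4)/2 + 20) = -4*(11*(√19/2)/2 + 20) = -4*(11*√19/4 + 20) = -4*(20 + 11*√19/4) = -80 - 11*√19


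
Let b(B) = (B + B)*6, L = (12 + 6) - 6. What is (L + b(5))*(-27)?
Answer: -1944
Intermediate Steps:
L = 12 (L = 18 - 6 = 12)
b(B) = 12*B (b(B) = (2*B)*6 = 12*B)
(L + b(5))*(-27) = (12 + 12*5)*(-27) = (12 + 60)*(-27) = 72*(-27) = -1944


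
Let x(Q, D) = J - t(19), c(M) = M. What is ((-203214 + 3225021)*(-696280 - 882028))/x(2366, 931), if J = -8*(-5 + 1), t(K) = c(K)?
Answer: -4769342162556/13 ≈ -3.6687e+11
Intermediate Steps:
t(K) = K
J = 32 (J = -8*(-4) = 32)
x(Q, D) = 13 (x(Q, D) = 32 - 1*19 = 32 - 19 = 13)
((-203214 + 3225021)*(-696280 - 882028))/x(2366, 931) = ((-203214 + 3225021)*(-696280 - 882028))/13 = (3021807*(-1578308))*(1/13) = -4769342162556*1/13 = -4769342162556/13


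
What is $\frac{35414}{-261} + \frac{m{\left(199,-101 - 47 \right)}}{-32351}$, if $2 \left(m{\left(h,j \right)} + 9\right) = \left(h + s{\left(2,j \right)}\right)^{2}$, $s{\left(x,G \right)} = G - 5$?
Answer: $- \frac{1145952103}{8443611} \approx -135.72$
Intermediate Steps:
$s{\left(x,G \right)} = -5 + G$
$m{\left(h,j \right)} = -9 + \frac{\left(-5 + h + j\right)^{2}}{2}$ ($m{\left(h,j \right)} = -9 + \frac{\left(h + \left(-5 + j\right)\right)^{2}}{2} = -9 + \frac{\left(-5 + h + j\right)^{2}}{2}$)
$\frac{35414}{-261} + \frac{m{\left(199,-101 - 47 \right)}}{-32351} = \frac{35414}{-261} + \frac{-9 + \frac{\left(-5 + 199 - 148\right)^{2}}{2}}{-32351} = 35414 \left(- \frac{1}{261}\right) + \left(-9 + \frac{\left(-5 + 199 - 148\right)^{2}}{2}\right) \left(- \frac{1}{32351}\right) = - \frac{35414}{261} + \left(-9 + \frac{\left(-5 + 199 - 148\right)^{2}}{2}\right) \left(- \frac{1}{32351}\right) = - \frac{35414}{261} + \left(-9 + \frac{46^{2}}{2}\right) \left(- \frac{1}{32351}\right) = - \frac{35414}{261} + \left(-9 + \frac{1}{2} \cdot 2116\right) \left(- \frac{1}{32351}\right) = - \frac{35414}{261} + \left(-9 + 1058\right) \left(- \frac{1}{32351}\right) = - \frac{35414}{261} + 1049 \left(- \frac{1}{32351}\right) = - \frac{35414}{261} - \frac{1049}{32351} = - \frac{1145952103}{8443611}$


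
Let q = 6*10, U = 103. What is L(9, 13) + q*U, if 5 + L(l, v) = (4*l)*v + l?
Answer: 6652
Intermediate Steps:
q = 60
L(l, v) = -5 + l + 4*l*v (L(l, v) = -5 + ((4*l)*v + l) = -5 + (4*l*v + l) = -5 + (l + 4*l*v) = -5 + l + 4*l*v)
L(9, 13) + q*U = (-5 + 9 + 4*9*13) + 60*103 = (-5 + 9 + 468) + 6180 = 472 + 6180 = 6652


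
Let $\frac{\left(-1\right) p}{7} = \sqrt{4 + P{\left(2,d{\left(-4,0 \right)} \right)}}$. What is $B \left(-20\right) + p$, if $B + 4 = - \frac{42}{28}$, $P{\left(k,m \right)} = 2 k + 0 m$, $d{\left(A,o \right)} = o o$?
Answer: $110 - 14 \sqrt{2} \approx 90.201$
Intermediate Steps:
$d{\left(A,o \right)} = o^{2}$
$P{\left(k,m \right)} = 2 k$ ($P{\left(k,m \right)} = 2 k + 0 = 2 k$)
$B = - \frac{11}{2}$ ($B = -4 - \frac{42}{28} = -4 - \frac{3}{2} = - \frac{11}{2} \approx -5.5$)
$p = - 14 \sqrt{2}$ ($p = - 7 \sqrt{4 + 2 \cdot 2} = - 7 \sqrt{4 + 4} = - 7 \sqrt{8} = - 7 \cdot 2 \sqrt{2} = - 14 \sqrt{2} \approx -19.799$)
$B \left(-20\right) + p = \left(- \frac{11}{2}\right) \left(-20\right) - 14 \sqrt{2} = 110 - 14 \sqrt{2}$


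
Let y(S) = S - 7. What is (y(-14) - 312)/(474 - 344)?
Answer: -333/130 ≈ -2.5615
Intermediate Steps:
y(S) = -7 + S
(y(-14) - 312)/(474 - 344) = ((-7 - 14) - 312)/(474 - 344) = (-21 - 312)/130 = -333*1/130 = -333/130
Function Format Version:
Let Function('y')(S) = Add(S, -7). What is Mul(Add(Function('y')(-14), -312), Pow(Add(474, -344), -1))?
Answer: Rational(-333, 130) ≈ -2.5615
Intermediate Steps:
Function('y')(S) = Add(-7, S)
Mul(Add(Function('y')(-14), -312), Pow(Add(474, -344), -1)) = Mul(Add(Add(-7, -14), -312), Pow(Add(474, -344), -1)) = Mul(Add(-21, -312), Pow(130, -1)) = Mul(-333, Rational(1, 130)) = Rational(-333, 130)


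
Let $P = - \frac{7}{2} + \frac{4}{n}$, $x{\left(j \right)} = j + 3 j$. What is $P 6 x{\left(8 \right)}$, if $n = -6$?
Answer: $-800$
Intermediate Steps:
$x{\left(j \right)} = 4 j$
$P = - \frac{25}{6}$ ($P = - \frac{7}{2} + \frac{4}{-6} = \left(-7\right) \frac{1}{2} + 4 \left(- \frac{1}{6}\right) = - \frac{7}{2} - \frac{2}{3} = - \frac{25}{6} \approx -4.1667$)
$P 6 x{\left(8 \right)} = - \frac{25 \cdot 6 \cdot 4 \cdot 8}{6} = - \frac{25 \cdot 6 \cdot 32}{6} = \left(- \frac{25}{6}\right) 192 = -800$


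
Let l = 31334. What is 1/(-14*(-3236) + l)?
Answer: 1/76638 ≈ 1.3048e-5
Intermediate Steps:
1/(-14*(-3236) + l) = 1/(-14*(-3236) + 31334) = 1/(45304 + 31334) = 1/76638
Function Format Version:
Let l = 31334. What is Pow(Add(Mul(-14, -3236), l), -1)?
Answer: Rational(1, 76638) ≈ 1.3048e-5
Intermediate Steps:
Pow(Add(Mul(-14, -3236), l), -1) = Pow(Add(Mul(-14, -3236), 31334), -1) = Pow(Add(45304, 31334), -1) = Pow(76638, -1) = Rational(1, 76638)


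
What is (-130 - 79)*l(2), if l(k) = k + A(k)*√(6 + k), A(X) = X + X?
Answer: -418 - 1672*√2 ≈ -2782.6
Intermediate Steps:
A(X) = 2*X
l(k) = k + 2*k*√(6 + k) (l(k) = k + (2*k)*√(6 + k) = k + 2*k*√(6 + k))
(-130 - 79)*l(2) = (-130 - 79)*(2*(1 + 2*√(6 + 2))) = -418*(1 + 2*√8) = -418*(1 + 2*(2*√2)) = -418*(1 + 4*√2) = -209*(2 + 8*√2) = -418 - 1672*√2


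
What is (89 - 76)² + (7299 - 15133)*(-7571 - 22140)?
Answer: 232756143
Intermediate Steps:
(89 - 76)² + (7299 - 15133)*(-7571 - 22140) = 13² - 7834*(-29711) = 169 + 232755974 = 232756143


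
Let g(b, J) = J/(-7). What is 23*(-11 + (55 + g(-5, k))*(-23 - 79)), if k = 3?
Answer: -897943/7 ≈ -1.2828e+5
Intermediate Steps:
g(b, J) = -J/7 (g(b, J) = J*(-⅐) = -J/7)
23*(-11 + (55 + g(-5, k))*(-23 - 79)) = 23*(-11 + (55 - ⅐*3)*(-23 - 79)) = 23*(-11 + (55 - 3/7)*(-102)) = 23*(-11 + (382/7)*(-102)) = 23*(-11 - 38964/7) = 23*(-39041/7) = -897943/7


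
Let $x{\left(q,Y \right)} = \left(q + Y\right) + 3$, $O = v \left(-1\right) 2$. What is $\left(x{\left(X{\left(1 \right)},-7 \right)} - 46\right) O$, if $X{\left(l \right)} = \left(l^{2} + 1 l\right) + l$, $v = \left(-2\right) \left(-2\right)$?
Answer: $376$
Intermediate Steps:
$v = 4$
$X{\left(l \right)} = l^{2} + 2 l$ ($X{\left(l \right)} = \left(l^{2} + l\right) + l = \left(l + l^{2}\right) + l = l^{2} + 2 l$)
$O = -8$ ($O = 4 \left(-1\right) 2 = \left(-4\right) 2 = -8$)
$x{\left(q,Y \right)} = 3 + Y + q$ ($x{\left(q,Y \right)} = \left(Y + q\right) + 3 = 3 + Y + q$)
$\left(x{\left(X{\left(1 \right)},-7 \right)} - 46\right) O = \left(\left(3 - 7 + 1 \left(2 + 1\right)\right) - 46\right) \left(-8\right) = \left(\left(3 - 7 + 1 \cdot 3\right) - 46\right) \left(-8\right) = \left(\left(3 - 7 + 3\right) - 46\right) \left(-8\right) = \left(-1 - 46\right) \left(-8\right) = \left(-47\right) \left(-8\right) = 376$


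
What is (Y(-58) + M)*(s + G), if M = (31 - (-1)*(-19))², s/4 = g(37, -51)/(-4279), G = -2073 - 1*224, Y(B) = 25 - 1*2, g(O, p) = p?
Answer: -1641386053/4279 ≈ -3.8359e+5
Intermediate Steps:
Y(B) = 23 (Y(B) = 25 - 2 = 23)
G = -2297 (G = -2073 - 224 = -2297)
s = 204/4279 (s = 4*(-51/(-4279)) = 4*(-51*(-1/4279)) = 4*(51/4279) = 204/4279 ≈ 0.047675)
M = 144 (M = (31 - 1*19)² = (31 - 19)² = 12² = 144)
(Y(-58) + M)*(s + G) = (23 + 144)*(204/4279 - 2297) = 167*(-9828659/4279) = -1641386053/4279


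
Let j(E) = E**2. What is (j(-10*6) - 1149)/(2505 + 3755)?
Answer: 2451/6260 ≈ 0.39153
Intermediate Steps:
(j(-10*6) - 1149)/(2505 + 3755) = ((-10*6)**2 - 1149)/(2505 + 3755) = ((-60)**2 - 1149)/6260 = (3600 - 1149)*(1/6260) = 2451*(1/6260) = 2451/6260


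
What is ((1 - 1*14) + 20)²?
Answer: 49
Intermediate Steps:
((1 - 1*14) + 20)² = ((1 - 14) + 20)² = (-13 + 20)² = 7² = 49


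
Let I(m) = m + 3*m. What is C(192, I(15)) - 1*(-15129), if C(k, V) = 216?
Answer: 15345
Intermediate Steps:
I(m) = 4*m
C(192, I(15)) - 1*(-15129) = 216 - 1*(-15129) = 216 + 15129 = 15345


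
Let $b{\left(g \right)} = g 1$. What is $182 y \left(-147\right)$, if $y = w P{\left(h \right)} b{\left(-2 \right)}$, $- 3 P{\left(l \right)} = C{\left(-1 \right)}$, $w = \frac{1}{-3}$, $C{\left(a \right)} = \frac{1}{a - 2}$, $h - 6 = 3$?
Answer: $- \frac{17836}{9} \approx -1981.8$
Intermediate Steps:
$h = 9$ ($h = 6 + 3 = 9$)
$C{\left(a \right)} = \frac{1}{-2 + a}$
$w = - \frac{1}{3} \approx -0.33333$
$P{\left(l \right)} = \frac{1}{9}$ ($P{\left(l \right)} = - \frac{1}{3 \left(-2 - 1\right)} = - \frac{1}{3 \left(-3\right)} = \left(- \frac{1}{3}\right) \left(- \frac{1}{3}\right) = \frac{1}{9}$)
$b{\left(g \right)} = g$
$y = \frac{2}{27}$ ($y = \left(- \frac{1}{3}\right) \frac{1}{9} \left(-2\right) = \left(- \frac{1}{27}\right) \left(-2\right) = \frac{2}{27} \approx 0.074074$)
$182 y \left(-147\right) = 182 \cdot \frac{2}{27} \left(-147\right) = \frac{364}{27} \left(-147\right) = - \frac{17836}{9}$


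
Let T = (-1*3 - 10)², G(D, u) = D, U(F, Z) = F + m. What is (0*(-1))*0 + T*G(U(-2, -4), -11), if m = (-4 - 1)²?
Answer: 3887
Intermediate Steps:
m = 25 (m = (-5)² = 25)
U(F, Z) = 25 + F (U(F, Z) = F + 25 = 25 + F)
T = 169 (T = (-3 - 10)² = (-13)² = 169)
(0*(-1))*0 + T*G(U(-2, -4), -11) = (0*(-1))*0 + 169*(25 - 2) = 0*0 + 169*23 = 0 + 3887 = 3887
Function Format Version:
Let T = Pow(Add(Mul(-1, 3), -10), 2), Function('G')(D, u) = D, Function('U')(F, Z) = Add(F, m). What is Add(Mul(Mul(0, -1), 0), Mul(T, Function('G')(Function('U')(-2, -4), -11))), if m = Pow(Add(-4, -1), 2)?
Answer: 3887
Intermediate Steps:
m = 25 (m = Pow(-5, 2) = 25)
Function('U')(F, Z) = Add(25, F) (Function('U')(F, Z) = Add(F, 25) = Add(25, F))
T = 169 (T = Pow(Add(-3, -10), 2) = Pow(-13, 2) = 169)
Add(Mul(Mul(0, -1), 0), Mul(T, Function('G')(Function('U')(-2, -4), -11))) = Add(Mul(Mul(0, -1), 0), Mul(169, Add(25, -2))) = Add(Mul(0, 0), Mul(169, 23)) = Add(0, 3887) = 3887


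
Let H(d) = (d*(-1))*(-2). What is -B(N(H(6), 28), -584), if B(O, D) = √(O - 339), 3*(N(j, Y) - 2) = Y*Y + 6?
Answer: -I*√663/3 ≈ -8.5829*I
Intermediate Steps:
H(d) = 2*d (H(d) = -d*(-2) = 2*d)
N(j, Y) = 4 + Y²/3 (N(j, Y) = 2 + (Y*Y + 6)/3 = 2 + (Y² + 6)/3 = 2 + (6 + Y²)/3 = 2 + (2 + Y²/3) = 4 + Y²/3)
B(O, D) = √(-339 + O)
-B(N(H(6), 28), -584) = -√(-339 + (4 + (⅓)*28²)) = -√(-339 + (4 + (⅓)*784)) = -√(-339 + (4 + 784/3)) = -√(-339 + 796/3) = -√(-221/3) = -I*√663/3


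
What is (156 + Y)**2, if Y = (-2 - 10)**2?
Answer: 90000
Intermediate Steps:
Y = 144 (Y = (-12)**2 = 144)
(156 + Y)**2 = (156 + 144)**2 = 300**2 = 90000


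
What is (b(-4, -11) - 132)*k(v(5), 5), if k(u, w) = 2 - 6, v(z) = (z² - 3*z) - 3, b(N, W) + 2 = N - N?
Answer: 536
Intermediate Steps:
b(N, W) = -2 (b(N, W) = -2 + (N - N) = -2 + 0 = -2)
v(z) = -3 + z² - 3*z
k(u, w) = -4
(b(-4, -11) - 132)*k(v(5), 5) = (-2 - 132)*(-4) = -134*(-4) = 536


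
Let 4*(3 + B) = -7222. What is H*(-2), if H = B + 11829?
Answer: -20041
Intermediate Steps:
B = -3617/2 (B = -3 + (¼)*(-7222) = -3 - 3611/2 = -3617/2 ≈ -1808.5)
H = 20041/2 (H = -3617/2 + 11829 = 20041/2 ≈ 10021.)
H*(-2) = (20041/2)*(-2) = -20041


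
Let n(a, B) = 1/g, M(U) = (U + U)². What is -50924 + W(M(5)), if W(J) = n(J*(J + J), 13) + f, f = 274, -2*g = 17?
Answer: -861052/17 ≈ -50650.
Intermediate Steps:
g = -17/2 (g = -½*17 = -17/2 ≈ -8.5000)
M(U) = 4*U² (M(U) = (2*U)² = 4*U²)
n(a, B) = -2/17 (n(a, B) = 1/(-17/2) = -2/17)
W(J) = 4656/17 (W(J) = -2/17 + 274 = 4656/17)
-50924 + W(M(5)) = -50924 + 4656/17 = -861052/17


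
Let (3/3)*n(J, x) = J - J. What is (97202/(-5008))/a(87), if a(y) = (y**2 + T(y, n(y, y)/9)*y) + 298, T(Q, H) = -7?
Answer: -48601/18174032 ≈ -0.0026742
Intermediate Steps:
n(J, x) = 0 (n(J, x) = J - J = 0)
a(y) = 298 + y**2 - 7*y (a(y) = (y**2 - 7*y) + 298 = 298 + y**2 - 7*y)
(97202/(-5008))/a(87) = (97202/(-5008))/(298 + 87**2 - 7*87) = (97202*(-1/5008))/(298 + 7569 - 609) = -48601/2504/7258 = -48601/2504*1/7258 = -48601/18174032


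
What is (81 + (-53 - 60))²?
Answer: 1024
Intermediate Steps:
(81 + (-53 - 60))² = (81 - 113)² = (-32)² = 1024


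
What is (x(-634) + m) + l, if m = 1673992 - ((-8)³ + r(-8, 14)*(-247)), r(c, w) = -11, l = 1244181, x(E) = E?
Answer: 2915334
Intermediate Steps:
m = 1671787 (m = 1673992 - ((-8)³ - 11*(-247)) = 1673992 - (-512 + 2717) = 1673992 - 1*2205 = 1673992 - 2205 = 1671787)
(x(-634) + m) + l = (-634 + 1671787) + 1244181 = 1671153 + 1244181 = 2915334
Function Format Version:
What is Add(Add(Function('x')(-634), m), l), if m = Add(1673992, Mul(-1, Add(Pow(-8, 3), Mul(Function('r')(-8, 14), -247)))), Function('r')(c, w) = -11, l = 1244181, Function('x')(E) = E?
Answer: 2915334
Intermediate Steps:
m = 1671787 (m = Add(1673992, Mul(-1, Add(Pow(-8, 3), Mul(-11, -247)))) = Add(1673992, Mul(-1, Add(-512, 2717))) = Add(1673992, Mul(-1, 2205)) = Add(1673992, -2205) = 1671787)
Add(Add(Function('x')(-634), m), l) = Add(Add(-634, 1671787), 1244181) = Add(1671153, 1244181) = 2915334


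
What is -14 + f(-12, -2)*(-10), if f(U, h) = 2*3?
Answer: -74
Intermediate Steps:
f(U, h) = 6
-14 + f(-12, -2)*(-10) = -14 + 6*(-10) = -14 - 60 = -74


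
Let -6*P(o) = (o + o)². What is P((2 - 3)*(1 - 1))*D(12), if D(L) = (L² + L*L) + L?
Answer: 0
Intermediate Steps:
D(L) = L + 2*L² (D(L) = (L² + L²) + L = 2*L² + L = L + 2*L²)
P(o) = -2*o²/3 (P(o) = -(o + o)²/6 = -4*o²/6 = -2*o²/3)
P((2 - 3)*(1 - 1))*D(12) = (-2*(1 - 1)²*(2 - 3)²/3)*(12*(1 + 2*12)) = (-2*(-1*0)²/3)*(12*(1 + 24)) = (-⅔*0²)*(12*25) = -⅔*0*300 = 0*300 = 0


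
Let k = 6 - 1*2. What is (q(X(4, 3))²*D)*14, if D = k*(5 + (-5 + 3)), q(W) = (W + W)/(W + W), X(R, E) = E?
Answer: 168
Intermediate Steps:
k = 4 (k = 6 - 2 = 4)
q(W) = 1 (q(W) = (2*W)/((2*W)) = (2*W)*(1/(2*W)) = 1)
D = 12 (D = 4*(5 + (-5 + 3)) = 4*(5 - 2) = 4*3 = 12)
(q(X(4, 3))²*D)*14 = (1²*12)*14 = (1*12)*14 = 12*14 = 168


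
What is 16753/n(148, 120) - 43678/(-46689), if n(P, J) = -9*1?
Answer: -260595905/140067 ≈ -1860.5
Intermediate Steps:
n(P, J) = -9
16753/n(148, 120) - 43678/(-46689) = 16753/(-9) - 43678/(-46689) = 16753*(-1/9) - 43678*(-1/46689) = -16753/9 + 43678/46689 = -260595905/140067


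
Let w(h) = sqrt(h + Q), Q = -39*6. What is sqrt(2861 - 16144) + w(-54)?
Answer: I*(sqrt(13283) + 12*sqrt(2)) ≈ 132.22*I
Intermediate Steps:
Q = -234
w(h) = sqrt(-234 + h) (w(h) = sqrt(h - 234) = sqrt(-234 + h))
sqrt(2861 - 16144) + w(-54) = sqrt(2861 - 16144) + sqrt(-234 - 54) = sqrt(-13283) + sqrt(-288) = I*sqrt(13283) + 12*I*sqrt(2)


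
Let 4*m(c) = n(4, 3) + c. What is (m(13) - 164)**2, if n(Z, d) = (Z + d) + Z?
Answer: 24964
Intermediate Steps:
n(Z, d) = d + 2*Z
m(c) = 11/4 + c/4 (m(c) = ((3 + 2*4) + c)/4 = ((3 + 8) + c)/4 = (11 + c)/4 = 11/4 + c/4)
(m(13) - 164)**2 = ((11/4 + (1/4)*13) - 164)**2 = ((11/4 + 13/4) - 164)**2 = (6 - 164)**2 = (-158)**2 = 24964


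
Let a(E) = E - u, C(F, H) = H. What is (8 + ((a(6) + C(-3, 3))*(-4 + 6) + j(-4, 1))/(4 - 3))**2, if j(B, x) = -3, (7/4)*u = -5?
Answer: 40401/49 ≈ 824.51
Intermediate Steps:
u = -20/7 (u = (4/7)*(-5) = -20/7 ≈ -2.8571)
a(E) = 20/7 + E (a(E) = E - 1*(-20/7) = E + 20/7 = 20/7 + E)
(8 + ((a(6) + C(-3, 3))*(-4 + 6) + j(-4, 1))/(4 - 3))**2 = (8 + (((20/7 + 6) + 3)*(-4 + 6) - 3)/(4 - 3))**2 = (8 + ((62/7 + 3)*2 - 3)/1)**2 = (8 + ((83/7)*2 - 3)*1)**2 = (8 + (166/7 - 3)*1)**2 = (8 + (145/7)*1)**2 = (8 + 145/7)**2 = (201/7)**2 = 40401/49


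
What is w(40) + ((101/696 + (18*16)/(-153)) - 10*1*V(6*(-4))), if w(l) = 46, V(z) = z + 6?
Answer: 2653477/11832 ≈ 224.26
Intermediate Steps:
V(z) = 6 + z
w(40) + ((101/696 + (18*16)/(-153)) - 10*1*V(6*(-4))) = 46 + ((101/696 + (18*16)/(-153)) - 10*1*(6 + 6*(-4))) = 46 + ((101*(1/696) + 288*(-1/153)) - 10*(6 - 24)) = 46 + ((101/696 - 32/17) - 10*(-18)) = 46 + (-20555/11832 - 1*(-180)) = 46 + (-20555/11832 + 180) = 46 + 2109205/11832 = 2653477/11832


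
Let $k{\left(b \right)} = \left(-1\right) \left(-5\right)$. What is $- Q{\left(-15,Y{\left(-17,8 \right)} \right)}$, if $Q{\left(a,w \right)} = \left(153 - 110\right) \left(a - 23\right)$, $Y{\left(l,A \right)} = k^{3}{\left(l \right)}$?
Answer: $1634$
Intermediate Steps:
$k{\left(b \right)} = 5$
$Y{\left(l,A \right)} = 125$ ($Y{\left(l,A \right)} = 5^{3} = 125$)
$Q{\left(a,w \right)} = -989 + 43 a$ ($Q{\left(a,w \right)} = 43 \left(-23 + a\right) = -989 + 43 a$)
$- Q{\left(-15,Y{\left(-17,8 \right)} \right)} = - (-989 + 43 \left(-15\right)) = - (-989 - 645) = \left(-1\right) \left(-1634\right) = 1634$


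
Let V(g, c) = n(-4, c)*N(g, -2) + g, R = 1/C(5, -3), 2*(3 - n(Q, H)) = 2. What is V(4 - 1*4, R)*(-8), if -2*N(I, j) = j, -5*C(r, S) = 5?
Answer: -16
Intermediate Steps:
C(r, S) = -1 (C(r, S) = -1/5*5 = -1)
n(Q, H) = 2 (n(Q, H) = 3 - 1/2*2 = 3 - 1 = 2)
R = -1 (R = 1/(-1) = -1)
N(I, j) = -j/2
V(g, c) = 2 + g (V(g, c) = 2*(-1/2*(-2)) + g = 2*1 + g = 2 + g)
V(4 - 1*4, R)*(-8) = (2 + (4 - 1*4))*(-8) = (2 + (4 - 4))*(-8) = (2 + 0)*(-8) = 2*(-8) = -16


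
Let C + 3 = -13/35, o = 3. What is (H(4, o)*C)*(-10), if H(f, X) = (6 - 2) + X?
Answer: 236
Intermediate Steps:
H(f, X) = 4 + X
C = -118/35 (C = -3 - 13/35 = -118/35 ≈ -3.3714)
(H(4, o)*C)*(-10) = ((4 + 3)*(-118/35))*(-10) = (7*(-118/35))*(-10) = -118/5*(-10) = 236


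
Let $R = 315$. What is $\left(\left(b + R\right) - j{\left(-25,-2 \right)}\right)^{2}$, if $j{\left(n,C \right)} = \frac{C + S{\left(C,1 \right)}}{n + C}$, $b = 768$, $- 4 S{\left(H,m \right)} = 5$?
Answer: $\frac{13677536401}{11664} \approx 1.1726 \cdot 10^{6}$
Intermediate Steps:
$S{\left(H,m \right)} = - \frac{5}{4}$ ($S{\left(H,m \right)} = \left(- \frac{1}{4}\right) 5 = - \frac{5}{4}$)
$j{\left(n,C \right)} = \frac{- \frac{5}{4} + C}{C + n}$ ($j{\left(n,C \right)} = \frac{C - \frac{5}{4}}{n + C} = \frac{- \frac{5}{4} + C}{C + n}$)
$\left(\left(b + R\right) - j{\left(-25,-2 \right)}\right)^{2} = \left(\left(768 + 315\right) - \frac{- \frac{5}{4} - 2}{-2 - 25}\right)^{2} = \left(1083 - \frac{1}{-27} \left(- \frac{13}{4}\right)\right)^{2} = \left(1083 - \left(- \frac{1}{27}\right) \left(- \frac{13}{4}\right)\right)^{2} = \left(1083 - \frac{13}{108}\right)^{2} = \left(\frac{116951}{108}\right)^{2} = \frac{13677536401}{11664}$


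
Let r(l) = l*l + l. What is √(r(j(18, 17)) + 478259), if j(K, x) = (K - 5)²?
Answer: √506989 ≈ 712.03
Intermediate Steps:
j(K, x) = (-5 + K)²
r(l) = l + l² (r(l) = l² + l = l + l²)
√(r(j(18, 17)) + 478259) = √((-5 + 18)²*(1 + (-5 + 18)²) + 478259) = √(13²*(1 + 13²) + 478259) = √(169*(1 + 169) + 478259) = √(169*170 + 478259) = √(28730 + 478259) = √506989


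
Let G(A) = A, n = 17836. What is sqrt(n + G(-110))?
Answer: sqrt(17726) ≈ 133.14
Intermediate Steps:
sqrt(n + G(-110)) = sqrt(17836 - 110) = sqrt(17726)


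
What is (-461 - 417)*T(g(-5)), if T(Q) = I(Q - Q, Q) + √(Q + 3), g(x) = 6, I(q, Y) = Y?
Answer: -7902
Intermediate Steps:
T(Q) = Q + √(3 + Q) (T(Q) = Q + √(Q + 3) = Q + √(3 + Q))
(-461 - 417)*T(g(-5)) = (-461 - 417)*(6 + √(3 + 6)) = -878*(6 + √9) = -878*(6 + 3) = -878*9 = -7902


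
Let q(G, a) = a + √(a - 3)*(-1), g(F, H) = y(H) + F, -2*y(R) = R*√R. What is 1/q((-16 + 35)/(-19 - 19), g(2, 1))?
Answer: ⅖ + 2*I*√6/15 ≈ 0.4 + 0.3266*I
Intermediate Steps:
y(R) = -R^(3/2)/2 (y(R) = -R*√R/2 = -R^(3/2)/2)
g(F, H) = F - H^(3/2)/2 (g(F, H) = -H^(3/2)/2 + F = F - H^(3/2)/2)
q(G, a) = a - √(-3 + a) (q(G, a) = a + √(-3 + a)*(-1) = a - √(-3 + a))
1/q((-16 + 35)/(-19 - 19), g(2, 1)) = 1/((2 - 1^(3/2)/2) - √(-3 + (2 - 1^(3/2)/2))) = 1/((2 - ½*1) - √(-3 + (2 - ½*1))) = 1/((2 - ½) - √(-3 + (2 - ½))) = 1/(3/2 - √(-3 + 3/2)) = 1/(3/2 - √(-3/2)) = 1/(3/2 - I*√6/2)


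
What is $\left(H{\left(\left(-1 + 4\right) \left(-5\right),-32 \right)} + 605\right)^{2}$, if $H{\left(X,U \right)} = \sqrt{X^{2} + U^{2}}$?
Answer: $\left(605 + \sqrt{1249}\right)^{2} \approx 4.1004 \cdot 10^{5}$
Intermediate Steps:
$H{\left(X,U \right)} = \sqrt{U^{2} + X^{2}}$
$\left(H{\left(\left(-1 + 4\right) \left(-5\right),-32 \right)} + 605\right)^{2} = \left(\sqrt{\left(-32\right)^{2} + \left(\left(-1 + 4\right) \left(-5\right)\right)^{2}} + 605\right)^{2} = \left(\sqrt{1024 + \left(3 \left(-5\right)\right)^{2}} + 605\right)^{2} = \left(\sqrt{1024 + \left(-15\right)^{2}} + 605\right)^{2} = \left(\sqrt{1024 + 225} + 605\right)^{2} = \left(\sqrt{1249} + 605\right)^{2} = \left(605 + \sqrt{1249}\right)^{2}$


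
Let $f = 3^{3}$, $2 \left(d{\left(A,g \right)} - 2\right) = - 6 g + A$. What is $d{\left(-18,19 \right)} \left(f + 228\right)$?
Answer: $-16320$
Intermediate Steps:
$d{\left(A,g \right)} = 2 + \frac{A}{2} - 3 g$ ($d{\left(A,g \right)} = 2 + \frac{- 6 g + A}{2} = 2 + \frac{A - 6 g}{2} = 2 + \left(\frac{A}{2} - 3 g\right) = 2 + \frac{A}{2} - 3 g$)
$f = 27$
$d{\left(-18,19 \right)} \left(f + 228\right) = \left(2 + \frac{1}{2} \left(-18\right) - 57\right) \left(27 + 228\right) = \left(2 - 9 - 57\right) 255 = \left(-64\right) 255 = -16320$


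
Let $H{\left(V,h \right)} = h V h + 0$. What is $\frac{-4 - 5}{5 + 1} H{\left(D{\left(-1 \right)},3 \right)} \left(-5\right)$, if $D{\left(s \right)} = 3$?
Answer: $\frac{405}{2} \approx 202.5$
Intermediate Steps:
$H{\left(V,h \right)} = V h^{2}$ ($H{\left(V,h \right)} = V h h + 0 = V h^{2} + 0 = V h^{2}$)
$\frac{-4 - 5}{5 + 1} H{\left(D{\left(-1 \right)},3 \right)} \left(-5\right) = \frac{-4 - 5}{5 + 1} \cdot 3 \cdot 3^{2} \left(-5\right) = - \frac{9}{6} \cdot 3 \cdot 9 \left(-5\right) = \left(-9\right) \frac{1}{6} \cdot 27 \left(-5\right) = \left(- \frac{3}{2}\right) 27 \left(-5\right) = \left(- \frac{81}{2}\right) \left(-5\right) = \frac{405}{2}$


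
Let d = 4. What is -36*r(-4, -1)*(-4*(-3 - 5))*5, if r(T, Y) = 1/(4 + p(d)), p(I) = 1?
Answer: -1152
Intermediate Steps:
r(T, Y) = 1/5 (r(T, Y) = 1/(4 + 1) = 1/5)
-36*r(-4, -1)*(-4*(-3 - 5))*5 = -36*(-4*(-3 - 5))/5*5 = -36*(-4*(-8))/5*5 = -36*(1/5)*32*5 = -1152*5/5 = -36*32 = -1152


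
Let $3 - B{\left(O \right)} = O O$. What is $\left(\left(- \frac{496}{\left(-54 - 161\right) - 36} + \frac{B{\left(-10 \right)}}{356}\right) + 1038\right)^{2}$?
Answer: $\frac{8631108064715049}{7984494736} \approx 1.081 \cdot 10^{6}$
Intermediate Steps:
$B{\left(O \right)} = 3 - O^{2}$ ($B{\left(O \right)} = 3 - O O = 3 - O^{2}$)
$\left(\left(- \frac{496}{\left(-54 - 161\right) - 36} + \frac{B{\left(-10 \right)}}{356}\right) + 1038\right)^{2} = \left(\left(- \frac{496}{\left(-54 - 161\right) - 36} + \frac{3 - \left(-10\right)^{2}}{356}\right) + 1038\right)^{2} = \left(\left(- \frac{496}{-215 - 36} + \left(3 - 100\right) \frac{1}{356}\right) + 1038\right)^{2} = \left(\left(- \frac{496}{-251} + \left(3 - 100\right) \frac{1}{356}\right) + 1038\right)^{2} = \left(\left(\left(-496\right) \left(- \frac{1}{251}\right) - \frac{97}{356}\right) + 1038\right)^{2} = \left(\left(\frac{496}{251} - \frac{97}{356}\right) + 1038\right)^{2} = \left(\frac{152229}{89356} + 1038\right)^{2} = \left(\frac{92903757}{89356}\right)^{2} = \frac{8631108064715049}{7984494736}$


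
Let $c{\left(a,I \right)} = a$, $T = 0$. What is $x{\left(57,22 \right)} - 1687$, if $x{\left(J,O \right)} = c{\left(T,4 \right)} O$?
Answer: $-1687$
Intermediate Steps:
$x{\left(J,O \right)} = 0$ ($x{\left(J,O \right)} = 0 O = 0$)
$x{\left(57,22 \right)} - 1687 = 0 - 1687 = -1687$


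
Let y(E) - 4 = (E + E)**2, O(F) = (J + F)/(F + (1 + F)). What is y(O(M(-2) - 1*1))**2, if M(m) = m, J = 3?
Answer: 16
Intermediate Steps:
O(F) = (3 + F)/(1 + 2*F) (O(F) = (3 + F)/(F + (1 + F)) = (3 + F)/(1 + 2*F))
y(E) = 4 + 4*E**2 (y(E) = 4 + (E + E)**2 = 4 + (2*E)**2 = 4 + 4*E**2)
y(O(M(-2) - 1*1))**2 = (4 + 4*((3 + (-2 - 1*1))/(1 + 2*(-2 - 1*1)))**2)**2 = (4 + 4*((3 + (-2 - 1))/(1 + 2*(-2 - 1)))**2)**2 = (4 + 4*((3 - 3)/(1 + 2*(-3)))**2)**2 = (4 + 4*(0/(1 - 6))**2)**2 = (4 + 4*(0/(-5))**2)**2 = (4 + 4*(-1/5*0)**2)**2 = (4 + 4*0**2)**2 = (4 + 4*0)**2 = (4 + 0)**2 = 4**2 = 16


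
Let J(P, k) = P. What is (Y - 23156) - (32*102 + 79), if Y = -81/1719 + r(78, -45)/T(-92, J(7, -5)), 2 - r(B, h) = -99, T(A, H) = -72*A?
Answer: -33526151141/1265184 ≈ -26499.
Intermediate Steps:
r(B, h) = 101 (r(B, h) = 2 - 1*(-99) = 2 + 99 = 101)
Y = -40325/1265184 (Y = -81/1719 + 101/((-72*(-92))) = -81*1/1719 + 101/6624 = -9/191 + 101*(1/6624) = -9/191 + 101/6624 = -40325/1265184 ≈ -0.031873)
(Y - 23156) - (32*102 + 79) = (-40325/1265184 - 23156) - (32*102 + 79) = -29296641029/1265184 - (3264 + 79) = -29296641029/1265184 - 1*3343 = -29296641029/1265184 - 3343 = -33526151141/1265184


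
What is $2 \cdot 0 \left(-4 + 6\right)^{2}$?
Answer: $0$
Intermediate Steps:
$2 \cdot 0 \left(-4 + 6\right)^{2} = 0 \cdot 2^{2} = 0 \cdot 4 = 0$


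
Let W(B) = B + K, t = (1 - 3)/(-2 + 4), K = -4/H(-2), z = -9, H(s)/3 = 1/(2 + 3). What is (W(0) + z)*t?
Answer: 47/3 ≈ 15.667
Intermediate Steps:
H(s) = ⅗ (H(s) = 3/(2 + 3) = 3/5 = 3*(⅕) = ⅗)
K = -20/3 (K = -4/⅗ = -4*5/3 = -20/3 ≈ -6.6667)
t = -1 (t = -2/2 = -2*½ = -1)
W(B) = -20/3 + B (W(B) = B - 20/3 = -20/3 + B)
(W(0) + z)*t = ((-20/3 + 0) - 9)*(-1) = (-20/3 - 9)*(-1) = -47/3*(-1) = 47/3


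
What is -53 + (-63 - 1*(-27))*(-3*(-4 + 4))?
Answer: -53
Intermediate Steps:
-53 + (-63 - 1*(-27))*(-3*(-4 + 4)) = -53 + (-63 + 27)*(-3*0) = -53 - 36*0 = -53 + 0 = -53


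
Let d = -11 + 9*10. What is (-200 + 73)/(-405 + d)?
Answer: 127/326 ≈ 0.38957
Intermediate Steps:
d = 79 (d = -11 + 90 = 79)
(-200 + 73)/(-405 + d) = (-200 + 73)/(-405 + 79) = -127/(-326) = -127*(-1/326) = 127/326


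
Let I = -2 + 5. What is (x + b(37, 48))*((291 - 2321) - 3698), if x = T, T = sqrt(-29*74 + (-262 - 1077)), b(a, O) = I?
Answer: -17184 - 5728*I*sqrt(3485) ≈ -17184.0 - 3.3815e+5*I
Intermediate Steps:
I = 3
b(a, O) = 3
T = I*sqrt(3485) (T = sqrt(-2146 - 1339) = sqrt(-3485) = I*sqrt(3485) ≈ 59.034*I)
x = I*sqrt(3485) ≈ 59.034*I
(x + b(37, 48))*((291 - 2321) - 3698) = (I*sqrt(3485) + 3)*((291 - 2321) - 3698) = (3 + I*sqrt(3485))*(-2030 - 3698) = (3 + I*sqrt(3485))*(-5728) = -17184 - 5728*I*sqrt(3485)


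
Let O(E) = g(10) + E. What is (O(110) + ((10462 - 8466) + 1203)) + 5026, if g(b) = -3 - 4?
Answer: 8328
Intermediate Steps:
g(b) = -7
O(E) = -7 + E
(O(110) + ((10462 - 8466) + 1203)) + 5026 = ((-7 + 110) + ((10462 - 8466) + 1203)) + 5026 = (103 + (1996 + 1203)) + 5026 = (103 + 3199) + 5026 = 3302 + 5026 = 8328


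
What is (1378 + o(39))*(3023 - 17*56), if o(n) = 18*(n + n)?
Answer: 5761522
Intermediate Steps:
o(n) = 36*n (o(n) = 18*(2*n) = 36*n)
(1378 + o(39))*(3023 - 17*56) = (1378 + 36*39)*(3023 - 17*56) = (1378 + 1404)*(3023 - 952) = 2782*2071 = 5761522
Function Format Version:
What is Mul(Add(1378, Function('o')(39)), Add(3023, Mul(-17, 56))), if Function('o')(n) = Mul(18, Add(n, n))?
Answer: 5761522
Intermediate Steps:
Function('o')(n) = Mul(36, n) (Function('o')(n) = Mul(18, Mul(2, n)) = Mul(36, n))
Mul(Add(1378, Function('o')(39)), Add(3023, Mul(-17, 56))) = Mul(Add(1378, Mul(36, 39)), Add(3023, Mul(-17, 56))) = Mul(Add(1378, 1404), Add(3023, -952)) = Mul(2782, 2071) = 5761522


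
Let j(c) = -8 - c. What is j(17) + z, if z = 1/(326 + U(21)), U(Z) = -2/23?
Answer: -187377/7496 ≈ -24.997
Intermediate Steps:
U(Z) = -2/23 (U(Z) = -2*1/23 = -2/23)
z = 23/7496 (z = 1/(326 - 2/23) = 1/(7496/23) = 23/7496 ≈ 0.0030683)
j(17) + z = (-8 - 1*17) + 23/7496 = (-8 - 17) + 23/7496 = -25 + 23/7496 = -187377/7496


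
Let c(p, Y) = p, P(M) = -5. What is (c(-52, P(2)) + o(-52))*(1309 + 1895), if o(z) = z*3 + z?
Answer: -833040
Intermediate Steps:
o(z) = 4*z (o(z) = 3*z + z = 4*z)
(c(-52, P(2)) + o(-52))*(1309 + 1895) = (-52 + 4*(-52))*(1309 + 1895) = (-52 - 208)*3204 = -260*3204 = -833040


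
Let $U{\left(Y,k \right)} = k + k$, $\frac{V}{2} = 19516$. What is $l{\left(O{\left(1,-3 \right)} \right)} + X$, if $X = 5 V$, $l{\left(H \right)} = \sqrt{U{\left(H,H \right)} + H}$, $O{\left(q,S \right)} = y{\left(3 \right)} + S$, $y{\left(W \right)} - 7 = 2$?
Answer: $195160 + 3 \sqrt{2} \approx 1.9516 \cdot 10^{5}$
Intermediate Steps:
$V = 39032$ ($V = 2 \cdot 19516 = 39032$)
$y{\left(W \right)} = 9$ ($y{\left(W \right)} = 7 + 2 = 9$)
$U{\left(Y,k \right)} = 2 k$
$O{\left(q,S \right)} = 9 + S$
$l{\left(H \right)} = \sqrt{3} \sqrt{H}$ ($l{\left(H \right)} = \sqrt{2 H + H} = \sqrt{3 H} = \sqrt{3} \sqrt{H}$)
$X = 195160$ ($X = 5 \cdot 39032 = 195160$)
$l{\left(O{\left(1,-3 \right)} \right)} + X = \sqrt{3} \sqrt{9 - 3} + 195160 = \sqrt{3} \sqrt{6} + 195160 = 3 \sqrt{2} + 195160 = 195160 + 3 \sqrt{2}$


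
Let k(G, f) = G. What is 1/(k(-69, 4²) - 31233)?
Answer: -1/31302 ≈ -3.1947e-5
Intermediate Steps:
1/(k(-69, 4²) - 31233) = 1/(-69 - 31233) = 1/(-31302) = -1/31302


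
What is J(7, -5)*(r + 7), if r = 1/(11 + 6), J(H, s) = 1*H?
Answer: 840/17 ≈ 49.412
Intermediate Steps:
J(H, s) = H
r = 1/17 ≈ 0.058824
J(7, -5)*(r + 7) = 7*(1/17 + 7) = 7*(120/17) = 840/17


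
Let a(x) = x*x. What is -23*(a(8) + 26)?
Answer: -2070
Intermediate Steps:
a(x) = x**2
-23*(a(8) + 26) = -23*(8**2 + 26) = -23*(64 + 26) = -23*90 = -2070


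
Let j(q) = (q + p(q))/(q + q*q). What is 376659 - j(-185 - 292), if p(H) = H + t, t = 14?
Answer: 21380295052/56763 ≈ 3.7666e+5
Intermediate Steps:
p(H) = 14 + H (p(H) = H + 14 = 14 + H)
j(q) = (14 + 2*q)/(q + q²) (j(q) = (q + (14 + q))/(q + q*q) = (14 + 2*q)/(q + q²))
376659 - j(-185 - 292) = 376659 - 2*(7 + (-185 - 292))/((-185 - 292)*(1 + (-185 - 292))) = 376659 - 2*(7 - 477)/((-477)*(1 - 477)) = 376659 - 2*(-1)*(-470)/(477*(-476)) = 376659 - 2*(-1)*(-1)*(-470)/(477*476) = 376659 - 1*(-235/56763) = 376659 + 235/56763 = 21380295052/56763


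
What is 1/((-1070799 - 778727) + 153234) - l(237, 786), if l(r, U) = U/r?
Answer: -444428583/134007068 ≈ -3.3165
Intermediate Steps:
1/((-1070799 - 778727) + 153234) - l(237, 786) = 1/((-1070799 - 778727) + 153234) - 786/237 = 1/(-1849526 + 153234) - 786/237 = 1/(-1696292) - 1*262/79 = -1/1696292 - 262/79 = -444428583/134007068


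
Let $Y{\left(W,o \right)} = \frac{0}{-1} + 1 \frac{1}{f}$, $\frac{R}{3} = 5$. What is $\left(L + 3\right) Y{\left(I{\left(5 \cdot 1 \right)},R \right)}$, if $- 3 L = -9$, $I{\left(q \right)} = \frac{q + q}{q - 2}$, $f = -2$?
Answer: $-3$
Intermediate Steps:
$R = 15$ ($R = 3 \cdot 5 = 15$)
$I{\left(q \right)} = \frac{2 q}{-2 + q}$
$Y{\left(W,o \right)} = - \frac{1}{2}$ ($Y{\left(W,o \right)} = \frac{0}{-1} + 1 \frac{1}{-2} = 0 \left(-1\right) + 1 \left(- \frac{1}{2}\right) = 0 - \frac{1}{2} = - \frac{1}{2}$)
$L = 3$ ($L = \left(- \frac{1}{3}\right) \left(-9\right) = 3$)
$\left(L + 3\right) Y{\left(I{\left(5 \cdot 1 \right)},R \right)} = \left(3 + 3\right) \left(- \frac{1}{2}\right) = 6 \left(- \frac{1}{2}\right) = -3$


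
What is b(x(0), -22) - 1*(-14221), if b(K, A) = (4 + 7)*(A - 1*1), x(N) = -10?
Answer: 13968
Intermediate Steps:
b(K, A) = -11 + 11*A (b(K, A) = 11*(A - 1) = 11*(-1 + A) = -11 + 11*A)
b(x(0), -22) - 1*(-14221) = (-11 + 11*(-22)) - 1*(-14221) = (-11 - 242) + 14221 = -253 + 14221 = 13968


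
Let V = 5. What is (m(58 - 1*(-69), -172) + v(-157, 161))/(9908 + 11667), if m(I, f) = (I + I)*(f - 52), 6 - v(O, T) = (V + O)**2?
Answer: -79994/21575 ≈ -3.7077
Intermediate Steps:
v(O, T) = 6 - (5 + O)**2
m(I, f) = 2*I*(-52 + f) (m(I, f) = (2*I)*(-52 + f) = 2*I*(-52 + f))
(m(58 - 1*(-69), -172) + v(-157, 161))/(9908 + 11667) = (2*(58 - 1*(-69))*(-52 - 172) + (6 - (5 - 157)**2))/(9908 + 11667) = (2*(58 + 69)*(-224) + (6 - 1*(-152)**2))/21575 = (2*127*(-224) + (6 - 1*23104))*(1/21575) = (-56896 + (6 - 23104))*(1/21575) = (-56896 - 23098)*(1/21575) = -79994*1/21575 = -79994/21575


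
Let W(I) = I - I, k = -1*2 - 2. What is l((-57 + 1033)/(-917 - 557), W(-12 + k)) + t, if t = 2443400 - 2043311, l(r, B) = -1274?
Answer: 398815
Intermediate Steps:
k = -4 (k = -2 - 2 = -4)
W(I) = 0
t = 400089
l((-57 + 1033)/(-917 - 557), W(-12 + k)) + t = -1274 + 400089 = 398815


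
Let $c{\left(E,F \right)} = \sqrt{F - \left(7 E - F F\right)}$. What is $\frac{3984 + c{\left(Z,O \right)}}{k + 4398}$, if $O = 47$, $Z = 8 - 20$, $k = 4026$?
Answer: $\frac{166}{351} + \frac{\sqrt{65}}{1404} \approx 0.47868$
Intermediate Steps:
$Z = -12$ ($Z = 8 - 20 = -12$)
$c{\left(E,F \right)} = \sqrt{F + F^{2} - 7 E}$ ($c{\left(E,F \right)} = \sqrt{F - \left(- F^{2} + 7 E\right)} = \sqrt{F + F^{2} - 7 E}$)
$\frac{3984 + c{\left(Z,O \right)}}{k + 4398} = \frac{3984 + \sqrt{47 + 47^{2} - -84}}{4026 + 4398} = \frac{3984 + \sqrt{47 + 2209 + 84}}{8424} = \left(3984 + \sqrt{2340}\right) \frac{1}{8424} = \left(3984 + 6 \sqrt{65}\right) \frac{1}{8424} = \frac{166}{351} + \frac{\sqrt{65}}{1404}$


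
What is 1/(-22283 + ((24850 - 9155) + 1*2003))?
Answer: -1/4585 ≈ -0.00021810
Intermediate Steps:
1/(-22283 + ((24850 - 9155) + 1*2003)) = 1/(-22283 + (15695 + 2003)) = 1/(-22283 + 17698) = 1/(-4585) = -1/4585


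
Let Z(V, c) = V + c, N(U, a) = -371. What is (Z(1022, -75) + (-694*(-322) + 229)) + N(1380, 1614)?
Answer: 224273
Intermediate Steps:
(Z(1022, -75) + (-694*(-322) + 229)) + N(1380, 1614) = ((1022 - 75) + (-694*(-322) + 229)) - 371 = (947 + (223468 + 229)) - 371 = (947 + 223697) - 371 = 224644 - 371 = 224273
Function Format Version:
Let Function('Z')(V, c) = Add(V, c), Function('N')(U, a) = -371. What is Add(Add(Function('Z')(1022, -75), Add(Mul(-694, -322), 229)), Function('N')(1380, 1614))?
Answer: 224273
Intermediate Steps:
Add(Add(Function('Z')(1022, -75), Add(Mul(-694, -322), 229)), Function('N')(1380, 1614)) = Add(Add(Add(1022, -75), Add(Mul(-694, -322), 229)), -371) = Add(Add(947, Add(223468, 229)), -371) = Add(Add(947, 223697), -371) = Add(224644, -371) = 224273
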